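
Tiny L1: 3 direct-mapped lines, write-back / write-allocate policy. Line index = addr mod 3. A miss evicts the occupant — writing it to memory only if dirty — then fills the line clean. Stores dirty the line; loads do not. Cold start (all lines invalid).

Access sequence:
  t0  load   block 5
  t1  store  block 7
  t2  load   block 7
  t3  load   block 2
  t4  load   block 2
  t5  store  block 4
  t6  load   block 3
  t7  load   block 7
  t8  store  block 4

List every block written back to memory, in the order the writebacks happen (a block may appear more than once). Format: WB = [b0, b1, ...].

0: R B5 → L2 miss [-]
1: W B7 → L1 miss [D]
2: R B7 → L1 hit [D]
3: R B2 → L2 miss [-]
4: R B2 → L2 hit [-]
5: W B4 → L1 miss wb→B7 [D]
6: R B3 → L0 miss [-]
7: R B7 → L1 miss wb→B4 [-]
8: W B4 → L1 miss [D]

WB = [7, 4]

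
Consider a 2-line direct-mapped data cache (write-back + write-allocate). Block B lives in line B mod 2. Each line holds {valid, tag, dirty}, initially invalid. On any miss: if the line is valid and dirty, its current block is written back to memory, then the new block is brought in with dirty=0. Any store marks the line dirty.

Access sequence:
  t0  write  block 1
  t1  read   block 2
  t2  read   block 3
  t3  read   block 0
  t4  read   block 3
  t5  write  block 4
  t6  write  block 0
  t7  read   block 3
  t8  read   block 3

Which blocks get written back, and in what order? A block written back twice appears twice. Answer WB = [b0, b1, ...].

WB = [1, 4]

0: W B1 → L1 miss [D]
1: R B2 → L0 miss [-]
2: R B3 → L1 miss wb→B1 [-]
3: R B0 → L0 miss [-]
4: R B3 → L1 hit [-]
5: W B4 → L0 miss [D]
6: W B0 → L0 miss wb→B4 [D]
7: R B3 → L1 hit [-]
8: R B3 → L1 hit [-]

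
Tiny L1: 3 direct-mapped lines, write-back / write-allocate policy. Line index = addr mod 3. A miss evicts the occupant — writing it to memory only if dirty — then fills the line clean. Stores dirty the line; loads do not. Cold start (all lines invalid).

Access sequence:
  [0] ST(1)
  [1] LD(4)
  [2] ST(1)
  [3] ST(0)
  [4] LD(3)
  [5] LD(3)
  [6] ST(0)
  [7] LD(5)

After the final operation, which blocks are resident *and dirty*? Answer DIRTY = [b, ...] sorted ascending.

DIRTY = [0, 1]

  0 | W B1 → L1 miss [D]
  1 | R B4 → L1 miss wb→B1 [-]
  2 | W B1 → L1 miss [D]
  3 | W B0 → L0 miss [D]
  4 | R B3 → L0 miss wb→B0 [-]
  5 | R B3 → L0 hit [-]
  6 | W B0 → L0 miss [D]
  7 | R B5 → L2 miss [-]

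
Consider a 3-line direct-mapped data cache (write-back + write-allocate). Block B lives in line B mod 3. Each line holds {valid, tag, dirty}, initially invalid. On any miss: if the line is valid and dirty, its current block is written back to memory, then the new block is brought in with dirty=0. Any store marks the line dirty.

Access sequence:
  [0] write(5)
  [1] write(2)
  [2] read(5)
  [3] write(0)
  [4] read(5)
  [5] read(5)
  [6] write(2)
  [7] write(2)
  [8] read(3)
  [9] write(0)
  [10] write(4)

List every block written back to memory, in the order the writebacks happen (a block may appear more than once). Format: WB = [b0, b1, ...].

0: W B5 -> L2 miss  d=D]
1: W B2 -> L2 miss wb->B5  d=D]
2: R B5 -> L2 miss wb->B2  d=-]
3: W B0 -> L0 miss  d=D]
4: R B5 -> L2 hit  d=-]
5: R B5 -> L2 hit  d=-]
6: W B2 -> L2 miss  d=D]
7: W B2 -> L2 hit  d=D]
8: R B3 -> L0 miss wb->B0  d=-]
9: W B0 -> L0 miss  d=D]
10: W B4 -> L1 miss  d=D]

WB = [5, 2, 0]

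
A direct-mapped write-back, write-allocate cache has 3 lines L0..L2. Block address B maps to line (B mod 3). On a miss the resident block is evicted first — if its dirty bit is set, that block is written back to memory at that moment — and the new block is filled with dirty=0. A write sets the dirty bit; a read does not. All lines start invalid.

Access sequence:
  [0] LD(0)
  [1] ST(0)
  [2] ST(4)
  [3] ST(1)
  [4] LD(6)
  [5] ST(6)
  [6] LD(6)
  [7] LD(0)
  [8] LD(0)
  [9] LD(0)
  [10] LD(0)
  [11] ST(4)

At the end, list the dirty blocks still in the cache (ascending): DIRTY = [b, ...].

DIRTY = [4]

  0 | R B0 → L0 miss [-]
  1 | W B0 → L0 hit [D]
  2 | W B4 → L1 miss [D]
  3 | W B1 → L1 miss wb→B4 [D]
  4 | R B6 → L0 miss wb→B0 [-]
  5 | W B6 → L0 hit [D]
  6 | R B6 → L0 hit [D]
  7 | R B0 → L0 miss wb→B6 [-]
  8 | R B0 → L0 hit [-]
  9 | R B0 → L0 hit [-]
  10 | R B0 → L0 hit [-]
  11 | W B4 → L1 miss wb→B1 [D]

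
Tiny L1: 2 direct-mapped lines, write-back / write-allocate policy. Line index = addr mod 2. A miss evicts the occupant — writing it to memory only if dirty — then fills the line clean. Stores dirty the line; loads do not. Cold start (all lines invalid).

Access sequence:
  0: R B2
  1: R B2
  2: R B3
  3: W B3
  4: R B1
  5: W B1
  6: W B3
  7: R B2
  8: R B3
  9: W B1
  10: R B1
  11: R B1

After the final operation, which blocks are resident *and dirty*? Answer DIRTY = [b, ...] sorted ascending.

0: R B2 → L0 miss [-]
1: R B2 → L0 hit [-]
2: R B3 → L1 miss [-]
3: W B3 → L1 hit [D]
4: R B1 → L1 miss wb→B3 [-]
5: W B1 → L1 hit [D]
6: W B3 → L1 miss wb→B1 [D]
7: R B2 → L0 hit [-]
8: R B3 → L1 hit [D]
9: W B1 → L1 miss wb→B3 [D]
10: R B1 → L1 hit [D]
11: R B1 → L1 hit [D]

DIRTY = [1]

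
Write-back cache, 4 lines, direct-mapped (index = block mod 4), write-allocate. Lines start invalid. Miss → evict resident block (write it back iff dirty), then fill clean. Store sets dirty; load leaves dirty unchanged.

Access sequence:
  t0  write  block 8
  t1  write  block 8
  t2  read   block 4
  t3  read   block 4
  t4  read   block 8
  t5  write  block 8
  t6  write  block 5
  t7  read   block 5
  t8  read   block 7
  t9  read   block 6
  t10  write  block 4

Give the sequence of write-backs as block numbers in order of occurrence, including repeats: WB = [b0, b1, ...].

WB = [8, 8]

  0 | W B8 → L0 miss [D]
  1 | W B8 → L0 hit [D]
  2 | R B4 → L0 miss wb→B8 [-]
  3 | R B4 → L0 hit [-]
  4 | R B8 → L0 miss [-]
  5 | W B8 → L0 hit [D]
  6 | W B5 → L1 miss [D]
  7 | R B5 → L1 hit [D]
  8 | R B7 → L3 miss [-]
  9 | R B6 → L2 miss [-]
  10 | W B4 → L0 miss wb→B8 [D]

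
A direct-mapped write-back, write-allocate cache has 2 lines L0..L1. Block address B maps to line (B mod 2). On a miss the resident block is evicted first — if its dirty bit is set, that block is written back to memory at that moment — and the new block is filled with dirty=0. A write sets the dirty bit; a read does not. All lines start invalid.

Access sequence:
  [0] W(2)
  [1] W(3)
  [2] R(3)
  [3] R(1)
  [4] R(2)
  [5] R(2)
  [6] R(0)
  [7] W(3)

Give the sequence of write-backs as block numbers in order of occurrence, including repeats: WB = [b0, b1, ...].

WB = [3, 2]

  0 | W B2 → L0 miss [D]
  1 | W B3 → L1 miss [D]
  2 | R B3 → L1 hit [D]
  3 | R B1 → L1 miss wb→B3 [-]
  4 | R B2 → L0 hit [D]
  5 | R B2 → L0 hit [D]
  6 | R B0 → L0 miss wb→B2 [-]
  7 | W B3 → L1 miss [D]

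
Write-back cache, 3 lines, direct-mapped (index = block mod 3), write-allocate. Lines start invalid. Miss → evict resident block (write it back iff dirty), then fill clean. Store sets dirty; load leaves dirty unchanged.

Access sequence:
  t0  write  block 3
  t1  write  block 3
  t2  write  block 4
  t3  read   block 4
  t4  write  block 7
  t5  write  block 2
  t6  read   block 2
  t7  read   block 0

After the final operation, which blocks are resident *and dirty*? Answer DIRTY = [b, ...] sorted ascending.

0: W B3 -> L0 miss  d=D]
1: W B3 -> L0 hit  d=D]
2: W B4 -> L1 miss  d=D]
3: R B4 -> L1 hit  d=D]
4: W B7 -> L1 miss wb->B4  d=D]
5: W B2 -> L2 miss  d=D]
6: R B2 -> L2 hit  d=D]
7: R B0 -> L0 miss wb->B3  d=-]

DIRTY = [2, 7]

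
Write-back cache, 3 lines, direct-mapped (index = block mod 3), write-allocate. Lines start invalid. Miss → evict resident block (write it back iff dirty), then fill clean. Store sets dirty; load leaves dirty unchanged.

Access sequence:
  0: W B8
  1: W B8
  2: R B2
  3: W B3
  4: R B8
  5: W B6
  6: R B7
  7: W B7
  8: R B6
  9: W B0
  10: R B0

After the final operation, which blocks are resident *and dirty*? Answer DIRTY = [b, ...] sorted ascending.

0: W B8 -> L2 miss  d=D]
1: W B8 -> L2 hit  d=D]
2: R B2 -> L2 miss wb->B8  d=-]
3: W B3 -> L0 miss  d=D]
4: R B8 -> L2 miss  d=-]
5: W B6 -> L0 miss wb->B3  d=D]
6: R B7 -> L1 miss  d=-]
7: W B7 -> L1 hit  d=D]
8: R B6 -> L0 hit  d=D]
9: W B0 -> L0 miss wb->B6  d=D]
10: R B0 -> L0 hit  d=D]

DIRTY = [0, 7]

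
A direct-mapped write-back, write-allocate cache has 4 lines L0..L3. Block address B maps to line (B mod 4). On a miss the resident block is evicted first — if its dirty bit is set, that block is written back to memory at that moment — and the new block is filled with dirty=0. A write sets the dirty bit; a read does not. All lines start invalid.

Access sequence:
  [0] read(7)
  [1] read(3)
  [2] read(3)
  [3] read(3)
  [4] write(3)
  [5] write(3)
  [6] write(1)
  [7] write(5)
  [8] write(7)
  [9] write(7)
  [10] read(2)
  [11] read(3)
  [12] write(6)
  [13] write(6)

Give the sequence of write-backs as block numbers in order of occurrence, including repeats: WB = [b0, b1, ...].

  0 | R B7 → L3 miss [-]
  1 | R B3 → L3 miss [-]
  2 | R B3 → L3 hit [-]
  3 | R B3 → L3 hit [-]
  4 | W B3 → L3 hit [D]
  5 | W B3 → L3 hit [D]
  6 | W B1 → L1 miss [D]
  7 | W B5 → L1 miss wb→B1 [D]
  8 | W B7 → L3 miss wb→B3 [D]
  9 | W B7 → L3 hit [D]
  10 | R B2 → L2 miss [-]
  11 | R B3 → L3 miss wb→B7 [-]
  12 | W B6 → L2 miss [D]
  13 | W B6 → L2 hit [D]

WB = [1, 3, 7]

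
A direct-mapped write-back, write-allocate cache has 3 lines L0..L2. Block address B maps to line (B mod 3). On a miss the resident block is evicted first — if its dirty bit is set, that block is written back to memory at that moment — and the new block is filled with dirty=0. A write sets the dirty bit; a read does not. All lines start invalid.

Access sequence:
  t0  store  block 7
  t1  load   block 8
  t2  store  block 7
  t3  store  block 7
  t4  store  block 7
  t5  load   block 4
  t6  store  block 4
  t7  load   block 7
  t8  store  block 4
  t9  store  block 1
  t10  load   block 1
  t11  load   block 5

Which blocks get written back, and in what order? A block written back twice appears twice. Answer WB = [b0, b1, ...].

0: W B7 → L1 miss [D]
1: R B8 → L2 miss [-]
2: W B7 → L1 hit [D]
3: W B7 → L1 hit [D]
4: W B7 → L1 hit [D]
5: R B4 → L1 miss wb→B7 [-]
6: W B4 → L1 hit [D]
7: R B7 → L1 miss wb→B4 [-]
8: W B4 → L1 miss [D]
9: W B1 → L1 miss wb→B4 [D]
10: R B1 → L1 hit [D]
11: R B5 → L2 miss [-]

WB = [7, 4, 4]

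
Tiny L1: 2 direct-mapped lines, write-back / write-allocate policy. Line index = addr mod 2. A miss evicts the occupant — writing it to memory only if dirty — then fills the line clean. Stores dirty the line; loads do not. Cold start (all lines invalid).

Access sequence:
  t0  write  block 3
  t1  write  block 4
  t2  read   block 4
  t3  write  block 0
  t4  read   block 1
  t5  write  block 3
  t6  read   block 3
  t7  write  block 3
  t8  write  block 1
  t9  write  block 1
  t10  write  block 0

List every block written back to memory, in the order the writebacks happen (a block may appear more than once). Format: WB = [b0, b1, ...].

0: W B3 → L1 miss [D]
1: W B4 → L0 miss [D]
2: R B4 → L0 hit [D]
3: W B0 → L0 miss wb→B4 [D]
4: R B1 → L1 miss wb→B3 [-]
5: W B3 → L1 miss [D]
6: R B3 → L1 hit [D]
7: W B3 → L1 hit [D]
8: W B1 → L1 miss wb→B3 [D]
9: W B1 → L1 hit [D]
10: W B0 → L0 hit [D]

WB = [4, 3, 3]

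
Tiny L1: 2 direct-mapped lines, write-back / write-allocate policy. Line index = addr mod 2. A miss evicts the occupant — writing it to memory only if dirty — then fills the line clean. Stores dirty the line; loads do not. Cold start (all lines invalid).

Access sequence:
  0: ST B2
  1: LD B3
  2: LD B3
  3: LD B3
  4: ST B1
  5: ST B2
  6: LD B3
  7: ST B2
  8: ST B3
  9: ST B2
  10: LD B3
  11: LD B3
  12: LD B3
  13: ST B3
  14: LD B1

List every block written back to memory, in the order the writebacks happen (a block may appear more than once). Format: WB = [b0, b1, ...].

WB = [1, 3]

  0 | W B2 → L0 miss [D]
  1 | R B3 → L1 miss [-]
  2 | R B3 → L1 hit [-]
  3 | R B3 → L1 hit [-]
  4 | W B1 → L1 miss [D]
  5 | W B2 → L0 hit [D]
  6 | R B3 → L1 miss wb→B1 [-]
  7 | W B2 → L0 hit [D]
  8 | W B3 → L1 hit [D]
  9 | W B2 → L0 hit [D]
  10 | R B3 → L1 hit [D]
  11 | R B3 → L1 hit [D]
  12 | R B3 → L1 hit [D]
  13 | W B3 → L1 hit [D]
  14 | R B1 → L1 miss wb→B3 [-]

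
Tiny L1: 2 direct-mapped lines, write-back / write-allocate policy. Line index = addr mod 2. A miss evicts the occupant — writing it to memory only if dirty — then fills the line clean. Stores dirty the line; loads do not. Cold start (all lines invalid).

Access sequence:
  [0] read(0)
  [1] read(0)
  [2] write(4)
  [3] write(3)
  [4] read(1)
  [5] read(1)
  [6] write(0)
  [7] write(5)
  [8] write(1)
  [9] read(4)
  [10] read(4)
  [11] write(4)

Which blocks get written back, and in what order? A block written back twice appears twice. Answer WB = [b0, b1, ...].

WB = [3, 4, 5, 0]

0: R B0 -> L0 miss  d=-]
1: R B0 -> L0 hit  d=-]
2: W B4 -> L0 miss  d=D]
3: W B3 -> L1 miss  d=D]
4: R B1 -> L1 miss wb->B3  d=-]
5: R B1 -> L1 hit  d=-]
6: W B0 -> L0 miss wb->B4  d=D]
7: W B5 -> L1 miss  d=D]
8: W B1 -> L1 miss wb->B5  d=D]
9: R B4 -> L0 miss wb->B0  d=-]
10: R B4 -> L0 hit  d=-]
11: W B4 -> L0 hit  d=D]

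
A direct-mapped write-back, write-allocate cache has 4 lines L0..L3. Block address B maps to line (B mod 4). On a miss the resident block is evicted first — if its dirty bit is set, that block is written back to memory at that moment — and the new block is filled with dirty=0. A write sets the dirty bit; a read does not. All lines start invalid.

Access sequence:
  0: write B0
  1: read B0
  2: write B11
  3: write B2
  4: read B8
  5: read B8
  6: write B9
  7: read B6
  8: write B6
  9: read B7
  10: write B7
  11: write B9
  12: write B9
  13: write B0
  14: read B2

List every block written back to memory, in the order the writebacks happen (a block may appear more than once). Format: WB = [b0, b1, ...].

0: W B0 → L0 miss [D]
1: R B0 → L0 hit [D]
2: W B11 → L3 miss [D]
3: W B2 → L2 miss [D]
4: R B8 → L0 miss wb→B0 [-]
5: R B8 → L0 hit [-]
6: W B9 → L1 miss [D]
7: R B6 → L2 miss wb→B2 [-]
8: W B6 → L2 hit [D]
9: R B7 → L3 miss wb→B11 [-]
10: W B7 → L3 hit [D]
11: W B9 → L1 hit [D]
12: W B9 → L1 hit [D]
13: W B0 → L0 miss [D]
14: R B2 → L2 miss wb→B6 [-]

WB = [0, 2, 11, 6]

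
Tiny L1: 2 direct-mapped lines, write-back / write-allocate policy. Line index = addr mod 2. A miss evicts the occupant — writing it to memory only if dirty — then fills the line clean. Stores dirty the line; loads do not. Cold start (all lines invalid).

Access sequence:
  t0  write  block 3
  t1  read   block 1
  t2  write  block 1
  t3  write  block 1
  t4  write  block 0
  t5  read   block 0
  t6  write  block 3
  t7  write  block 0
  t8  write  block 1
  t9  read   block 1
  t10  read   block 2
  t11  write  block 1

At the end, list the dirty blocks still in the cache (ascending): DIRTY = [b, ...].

0: W B3 → L1 miss [D]
1: R B1 → L1 miss wb→B3 [-]
2: W B1 → L1 hit [D]
3: W B1 → L1 hit [D]
4: W B0 → L0 miss [D]
5: R B0 → L0 hit [D]
6: W B3 → L1 miss wb→B1 [D]
7: W B0 → L0 hit [D]
8: W B1 → L1 miss wb→B3 [D]
9: R B1 → L1 hit [D]
10: R B2 → L0 miss wb→B0 [-]
11: W B1 → L1 hit [D]

DIRTY = [1]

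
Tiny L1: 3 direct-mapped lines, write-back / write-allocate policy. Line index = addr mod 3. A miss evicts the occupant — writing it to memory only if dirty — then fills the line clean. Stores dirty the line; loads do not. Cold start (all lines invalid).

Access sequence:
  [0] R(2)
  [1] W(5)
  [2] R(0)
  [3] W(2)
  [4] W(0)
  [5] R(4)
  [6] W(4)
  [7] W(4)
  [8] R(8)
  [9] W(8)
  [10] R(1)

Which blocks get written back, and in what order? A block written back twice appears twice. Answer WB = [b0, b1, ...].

0: R B2 → L2 miss [-]
1: W B5 → L2 miss [D]
2: R B0 → L0 miss [-]
3: W B2 → L2 miss wb→B5 [D]
4: W B0 → L0 hit [D]
5: R B4 → L1 miss [-]
6: W B4 → L1 hit [D]
7: W B4 → L1 hit [D]
8: R B8 → L2 miss wb→B2 [-]
9: W B8 → L2 hit [D]
10: R B1 → L1 miss wb→B4 [-]

WB = [5, 2, 4]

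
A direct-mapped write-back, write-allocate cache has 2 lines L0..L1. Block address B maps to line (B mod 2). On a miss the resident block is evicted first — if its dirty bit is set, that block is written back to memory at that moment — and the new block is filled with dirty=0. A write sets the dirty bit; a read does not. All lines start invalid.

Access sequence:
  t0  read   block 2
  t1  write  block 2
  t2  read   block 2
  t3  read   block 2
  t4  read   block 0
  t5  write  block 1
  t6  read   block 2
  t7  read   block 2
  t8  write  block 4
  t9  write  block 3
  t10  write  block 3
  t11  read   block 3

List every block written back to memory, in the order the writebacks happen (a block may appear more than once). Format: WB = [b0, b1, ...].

0: R B2 -> L0 miss  d=-]
1: W B2 -> L0 hit  d=D]
2: R B2 -> L0 hit  d=D]
3: R B2 -> L0 hit  d=D]
4: R B0 -> L0 miss wb->B2  d=-]
5: W B1 -> L1 miss  d=D]
6: R B2 -> L0 miss  d=-]
7: R B2 -> L0 hit  d=-]
8: W B4 -> L0 miss  d=D]
9: W B3 -> L1 miss wb->B1  d=D]
10: W B3 -> L1 hit  d=D]
11: R B3 -> L1 hit  d=D]

WB = [2, 1]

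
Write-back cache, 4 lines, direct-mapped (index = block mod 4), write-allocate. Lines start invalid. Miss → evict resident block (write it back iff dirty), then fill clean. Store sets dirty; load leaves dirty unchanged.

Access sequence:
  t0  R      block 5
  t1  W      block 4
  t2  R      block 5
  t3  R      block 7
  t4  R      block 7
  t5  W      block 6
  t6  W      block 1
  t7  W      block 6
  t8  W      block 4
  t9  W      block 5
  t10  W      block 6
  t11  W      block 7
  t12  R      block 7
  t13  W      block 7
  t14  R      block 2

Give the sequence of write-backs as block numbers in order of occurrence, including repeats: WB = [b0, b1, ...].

0: R B5 → L1 miss [-]
1: W B4 → L0 miss [D]
2: R B5 → L1 hit [-]
3: R B7 → L3 miss [-]
4: R B7 → L3 hit [-]
5: W B6 → L2 miss [D]
6: W B1 → L1 miss [D]
7: W B6 → L2 hit [D]
8: W B4 → L0 hit [D]
9: W B5 → L1 miss wb→B1 [D]
10: W B6 → L2 hit [D]
11: W B7 → L3 hit [D]
12: R B7 → L3 hit [D]
13: W B7 → L3 hit [D]
14: R B2 → L2 miss wb→B6 [-]

WB = [1, 6]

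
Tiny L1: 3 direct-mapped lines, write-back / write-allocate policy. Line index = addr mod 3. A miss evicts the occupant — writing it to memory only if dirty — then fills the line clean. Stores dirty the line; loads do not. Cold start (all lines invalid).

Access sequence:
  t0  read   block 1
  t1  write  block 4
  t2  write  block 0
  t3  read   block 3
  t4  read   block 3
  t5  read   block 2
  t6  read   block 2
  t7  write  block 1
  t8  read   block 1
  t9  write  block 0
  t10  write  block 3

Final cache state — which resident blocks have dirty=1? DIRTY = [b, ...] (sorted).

DIRTY = [1, 3]

  0 | R B1 → L1 miss [-]
  1 | W B4 → L1 miss [D]
  2 | W B0 → L0 miss [D]
  3 | R B3 → L0 miss wb→B0 [-]
  4 | R B3 → L0 hit [-]
  5 | R B2 → L2 miss [-]
  6 | R B2 → L2 hit [-]
  7 | W B1 → L1 miss wb→B4 [D]
  8 | R B1 → L1 hit [D]
  9 | W B0 → L0 miss [D]
  10 | W B3 → L0 miss wb→B0 [D]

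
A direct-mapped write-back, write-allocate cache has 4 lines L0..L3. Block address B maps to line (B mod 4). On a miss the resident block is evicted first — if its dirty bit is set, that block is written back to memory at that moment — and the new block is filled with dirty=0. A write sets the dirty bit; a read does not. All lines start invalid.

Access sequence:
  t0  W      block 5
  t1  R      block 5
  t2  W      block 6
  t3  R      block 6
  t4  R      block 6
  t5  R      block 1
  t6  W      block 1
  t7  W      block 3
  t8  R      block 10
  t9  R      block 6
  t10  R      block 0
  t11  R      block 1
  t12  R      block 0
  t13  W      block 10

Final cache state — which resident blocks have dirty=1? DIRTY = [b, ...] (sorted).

DIRTY = [1, 3, 10]

  0 | W B5 → L1 miss [D]
  1 | R B5 → L1 hit [D]
  2 | W B6 → L2 miss [D]
  3 | R B6 → L2 hit [D]
  4 | R B6 → L2 hit [D]
  5 | R B1 → L1 miss wb→B5 [-]
  6 | W B1 → L1 hit [D]
  7 | W B3 → L3 miss [D]
  8 | R B10 → L2 miss wb→B6 [-]
  9 | R B6 → L2 miss [-]
  10 | R B0 → L0 miss [-]
  11 | R B1 → L1 hit [D]
  12 | R B0 → L0 hit [-]
  13 | W B10 → L2 miss [D]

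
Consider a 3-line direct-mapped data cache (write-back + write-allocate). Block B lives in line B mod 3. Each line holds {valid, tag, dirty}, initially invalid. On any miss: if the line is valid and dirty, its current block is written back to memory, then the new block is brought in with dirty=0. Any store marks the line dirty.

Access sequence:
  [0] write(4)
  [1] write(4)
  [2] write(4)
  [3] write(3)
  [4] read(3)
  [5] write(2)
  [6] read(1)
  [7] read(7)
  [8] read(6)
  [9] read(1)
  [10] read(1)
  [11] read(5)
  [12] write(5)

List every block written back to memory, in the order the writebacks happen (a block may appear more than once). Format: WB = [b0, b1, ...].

  0 | W B4 → L1 miss [D]
  1 | W B4 → L1 hit [D]
  2 | W B4 → L1 hit [D]
  3 | W B3 → L0 miss [D]
  4 | R B3 → L0 hit [D]
  5 | W B2 → L2 miss [D]
  6 | R B1 → L1 miss wb→B4 [-]
  7 | R B7 → L1 miss [-]
  8 | R B6 → L0 miss wb→B3 [-]
  9 | R B1 → L1 miss [-]
  10 | R B1 → L1 hit [-]
  11 | R B5 → L2 miss wb→B2 [-]
  12 | W B5 → L2 hit [D]

WB = [4, 3, 2]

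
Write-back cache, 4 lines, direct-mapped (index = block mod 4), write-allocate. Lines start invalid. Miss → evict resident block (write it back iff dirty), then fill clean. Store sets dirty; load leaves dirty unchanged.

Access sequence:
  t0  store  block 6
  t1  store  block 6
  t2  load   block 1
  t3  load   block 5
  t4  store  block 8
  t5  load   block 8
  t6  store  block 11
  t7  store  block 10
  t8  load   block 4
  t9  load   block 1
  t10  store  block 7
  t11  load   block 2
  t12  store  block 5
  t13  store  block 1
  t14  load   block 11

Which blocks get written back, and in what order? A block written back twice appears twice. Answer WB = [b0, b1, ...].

WB = [6, 8, 11, 10, 5, 7]

  0 | W B6 → L2 miss [D]
  1 | W B6 → L2 hit [D]
  2 | R B1 → L1 miss [-]
  3 | R B5 → L1 miss [-]
  4 | W B8 → L0 miss [D]
  5 | R B8 → L0 hit [D]
  6 | W B11 → L3 miss [D]
  7 | W B10 → L2 miss wb→B6 [D]
  8 | R B4 → L0 miss wb→B8 [-]
  9 | R B1 → L1 miss [-]
  10 | W B7 → L3 miss wb→B11 [D]
  11 | R B2 → L2 miss wb→B10 [-]
  12 | W B5 → L1 miss [D]
  13 | W B1 → L1 miss wb→B5 [D]
  14 | R B11 → L3 miss wb→B7 [-]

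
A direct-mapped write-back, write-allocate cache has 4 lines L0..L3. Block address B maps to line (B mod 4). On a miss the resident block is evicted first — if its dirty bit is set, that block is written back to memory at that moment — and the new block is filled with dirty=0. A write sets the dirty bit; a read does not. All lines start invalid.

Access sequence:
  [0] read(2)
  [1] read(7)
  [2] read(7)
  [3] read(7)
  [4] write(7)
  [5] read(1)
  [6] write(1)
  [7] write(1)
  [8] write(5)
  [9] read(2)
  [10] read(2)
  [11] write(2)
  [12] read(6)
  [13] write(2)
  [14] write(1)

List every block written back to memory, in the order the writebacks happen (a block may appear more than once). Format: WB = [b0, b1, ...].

WB = [1, 2, 5]

0: R B2 -> L2 miss  d=-]
1: R B7 -> L3 miss  d=-]
2: R B7 -> L3 hit  d=-]
3: R B7 -> L3 hit  d=-]
4: W B7 -> L3 hit  d=D]
5: R B1 -> L1 miss  d=-]
6: W B1 -> L1 hit  d=D]
7: W B1 -> L1 hit  d=D]
8: W B5 -> L1 miss wb->B1  d=D]
9: R B2 -> L2 hit  d=-]
10: R B2 -> L2 hit  d=-]
11: W B2 -> L2 hit  d=D]
12: R B6 -> L2 miss wb->B2  d=-]
13: W B2 -> L2 miss  d=D]
14: W B1 -> L1 miss wb->B5  d=D]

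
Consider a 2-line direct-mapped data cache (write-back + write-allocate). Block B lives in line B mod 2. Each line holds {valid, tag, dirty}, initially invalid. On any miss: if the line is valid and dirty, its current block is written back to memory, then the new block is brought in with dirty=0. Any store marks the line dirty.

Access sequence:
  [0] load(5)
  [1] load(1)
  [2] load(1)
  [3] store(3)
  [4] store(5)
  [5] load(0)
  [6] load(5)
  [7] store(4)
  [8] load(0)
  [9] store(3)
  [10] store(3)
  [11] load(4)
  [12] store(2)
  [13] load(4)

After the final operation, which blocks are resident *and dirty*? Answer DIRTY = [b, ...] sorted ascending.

DIRTY = [3]

  0 | R B5 → L1 miss [-]
  1 | R B1 → L1 miss [-]
  2 | R B1 → L1 hit [-]
  3 | W B3 → L1 miss [D]
  4 | W B5 → L1 miss wb→B3 [D]
  5 | R B0 → L0 miss [-]
  6 | R B5 → L1 hit [D]
  7 | W B4 → L0 miss [D]
  8 | R B0 → L0 miss wb→B4 [-]
  9 | W B3 → L1 miss wb→B5 [D]
  10 | W B3 → L1 hit [D]
  11 | R B4 → L0 miss [-]
  12 | W B2 → L0 miss [D]
  13 | R B4 → L0 miss wb→B2 [-]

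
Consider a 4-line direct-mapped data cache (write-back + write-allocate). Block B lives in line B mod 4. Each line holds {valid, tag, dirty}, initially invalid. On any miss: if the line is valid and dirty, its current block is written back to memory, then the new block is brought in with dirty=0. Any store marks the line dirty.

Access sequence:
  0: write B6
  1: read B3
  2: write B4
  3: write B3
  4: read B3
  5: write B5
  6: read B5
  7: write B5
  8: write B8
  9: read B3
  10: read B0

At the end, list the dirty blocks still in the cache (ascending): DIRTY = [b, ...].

0: W B6 -> L2 miss  d=D]
1: R B3 -> L3 miss  d=-]
2: W B4 -> L0 miss  d=D]
3: W B3 -> L3 hit  d=D]
4: R B3 -> L3 hit  d=D]
5: W B5 -> L1 miss  d=D]
6: R B5 -> L1 hit  d=D]
7: W B5 -> L1 hit  d=D]
8: W B8 -> L0 miss wb->B4  d=D]
9: R B3 -> L3 hit  d=D]
10: R B0 -> L0 miss wb->B8  d=-]

DIRTY = [3, 5, 6]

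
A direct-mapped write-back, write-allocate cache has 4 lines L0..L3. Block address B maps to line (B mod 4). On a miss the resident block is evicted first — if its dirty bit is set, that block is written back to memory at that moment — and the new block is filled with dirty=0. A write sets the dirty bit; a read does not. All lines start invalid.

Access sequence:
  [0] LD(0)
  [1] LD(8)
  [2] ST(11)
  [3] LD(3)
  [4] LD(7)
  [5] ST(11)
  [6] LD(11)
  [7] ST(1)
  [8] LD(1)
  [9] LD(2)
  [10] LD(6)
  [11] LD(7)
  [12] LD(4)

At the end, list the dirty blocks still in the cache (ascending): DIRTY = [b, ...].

  0 | R B0 → L0 miss [-]
  1 | R B8 → L0 miss [-]
  2 | W B11 → L3 miss [D]
  3 | R B3 → L3 miss wb→B11 [-]
  4 | R B7 → L3 miss [-]
  5 | W B11 → L3 miss [D]
  6 | R B11 → L3 hit [D]
  7 | W B1 → L1 miss [D]
  8 | R B1 → L1 hit [D]
  9 | R B2 → L2 miss [-]
  10 | R B6 → L2 miss [-]
  11 | R B7 → L3 miss wb→B11 [-]
  12 | R B4 → L0 miss [-]

DIRTY = [1]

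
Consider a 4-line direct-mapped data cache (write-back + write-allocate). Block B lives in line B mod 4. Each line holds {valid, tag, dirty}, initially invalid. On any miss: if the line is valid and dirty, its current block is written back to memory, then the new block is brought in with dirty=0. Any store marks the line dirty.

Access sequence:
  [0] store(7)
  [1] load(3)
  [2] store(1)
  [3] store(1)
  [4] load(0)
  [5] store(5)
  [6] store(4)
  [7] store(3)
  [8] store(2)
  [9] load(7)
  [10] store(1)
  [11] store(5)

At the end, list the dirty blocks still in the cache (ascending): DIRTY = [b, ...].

DIRTY = [2, 4, 5]

0: W B7 → L3 miss [D]
1: R B3 → L3 miss wb→B7 [-]
2: W B1 → L1 miss [D]
3: W B1 → L1 hit [D]
4: R B0 → L0 miss [-]
5: W B5 → L1 miss wb→B1 [D]
6: W B4 → L0 miss [D]
7: W B3 → L3 hit [D]
8: W B2 → L2 miss [D]
9: R B7 → L3 miss wb→B3 [-]
10: W B1 → L1 miss wb→B5 [D]
11: W B5 → L1 miss wb→B1 [D]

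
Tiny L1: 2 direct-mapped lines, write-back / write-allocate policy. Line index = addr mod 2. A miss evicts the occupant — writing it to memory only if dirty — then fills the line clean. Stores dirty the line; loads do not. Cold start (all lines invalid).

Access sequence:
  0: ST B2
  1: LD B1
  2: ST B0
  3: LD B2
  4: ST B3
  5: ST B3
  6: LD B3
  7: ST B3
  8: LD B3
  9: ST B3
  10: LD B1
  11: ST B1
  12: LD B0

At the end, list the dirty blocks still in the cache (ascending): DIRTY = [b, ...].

DIRTY = [1]

0: W B2 → L0 miss [D]
1: R B1 → L1 miss [-]
2: W B0 → L0 miss wb→B2 [D]
3: R B2 → L0 miss wb→B0 [-]
4: W B3 → L1 miss [D]
5: W B3 → L1 hit [D]
6: R B3 → L1 hit [D]
7: W B3 → L1 hit [D]
8: R B3 → L1 hit [D]
9: W B3 → L1 hit [D]
10: R B1 → L1 miss wb→B3 [-]
11: W B1 → L1 hit [D]
12: R B0 → L0 miss [-]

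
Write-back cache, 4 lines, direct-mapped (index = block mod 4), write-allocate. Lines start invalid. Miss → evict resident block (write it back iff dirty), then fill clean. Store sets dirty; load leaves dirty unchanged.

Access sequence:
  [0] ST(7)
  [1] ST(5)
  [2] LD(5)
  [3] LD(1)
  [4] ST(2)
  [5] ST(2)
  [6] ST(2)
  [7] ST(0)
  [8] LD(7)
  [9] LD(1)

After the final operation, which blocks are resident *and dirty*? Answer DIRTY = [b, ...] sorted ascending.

DIRTY = [0, 2, 7]

  0 | W B7 → L3 miss [D]
  1 | W B5 → L1 miss [D]
  2 | R B5 → L1 hit [D]
  3 | R B1 → L1 miss wb→B5 [-]
  4 | W B2 → L2 miss [D]
  5 | W B2 → L2 hit [D]
  6 | W B2 → L2 hit [D]
  7 | W B0 → L0 miss [D]
  8 | R B7 → L3 hit [D]
  9 | R B1 → L1 hit [-]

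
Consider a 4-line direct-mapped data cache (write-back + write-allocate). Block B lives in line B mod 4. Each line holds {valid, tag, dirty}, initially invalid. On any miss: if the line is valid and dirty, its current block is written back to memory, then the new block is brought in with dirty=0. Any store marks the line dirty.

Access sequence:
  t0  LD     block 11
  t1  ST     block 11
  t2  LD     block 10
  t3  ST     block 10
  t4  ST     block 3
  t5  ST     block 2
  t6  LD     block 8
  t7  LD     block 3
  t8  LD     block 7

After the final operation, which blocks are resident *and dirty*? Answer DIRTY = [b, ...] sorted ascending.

0: R B11 → L3 miss [-]
1: W B11 → L3 hit [D]
2: R B10 → L2 miss [-]
3: W B10 → L2 hit [D]
4: W B3 → L3 miss wb→B11 [D]
5: W B2 → L2 miss wb→B10 [D]
6: R B8 → L0 miss [-]
7: R B3 → L3 hit [D]
8: R B7 → L3 miss wb→B3 [-]

DIRTY = [2]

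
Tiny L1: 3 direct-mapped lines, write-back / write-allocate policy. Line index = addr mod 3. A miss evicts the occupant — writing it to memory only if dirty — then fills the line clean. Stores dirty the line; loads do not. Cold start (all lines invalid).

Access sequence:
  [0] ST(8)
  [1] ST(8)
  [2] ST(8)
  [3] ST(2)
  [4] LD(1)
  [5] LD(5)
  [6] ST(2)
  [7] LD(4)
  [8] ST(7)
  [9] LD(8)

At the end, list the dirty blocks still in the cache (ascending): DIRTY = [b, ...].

  0 | W B8 → L2 miss [D]
  1 | W B8 → L2 hit [D]
  2 | W B8 → L2 hit [D]
  3 | W B2 → L2 miss wb→B8 [D]
  4 | R B1 → L1 miss [-]
  5 | R B5 → L2 miss wb→B2 [-]
  6 | W B2 → L2 miss [D]
  7 | R B4 → L1 miss [-]
  8 | W B7 → L1 miss [D]
  9 | R B8 → L2 miss wb→B2 [-]

DIRTY = [7]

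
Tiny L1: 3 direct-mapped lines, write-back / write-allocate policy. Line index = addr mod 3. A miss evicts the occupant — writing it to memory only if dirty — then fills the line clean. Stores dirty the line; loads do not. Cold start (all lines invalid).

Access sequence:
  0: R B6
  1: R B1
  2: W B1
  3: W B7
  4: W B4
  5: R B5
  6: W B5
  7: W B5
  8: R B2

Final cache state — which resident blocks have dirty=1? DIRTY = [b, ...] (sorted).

  0 | R B6 → L0 miss [-]
  1 | R B1 → L1 miss [-]
  2 | W B1 → L1 hit [D]
  3 | W B7 → L1 miss wb→B1 [D]
  4 | W B4 → L1 miss wb→B7 [D]
  5 | R B5 → L2 miss [-]
  6 | W B5 → L2 hit [D]
  7 | W B5 → L2 hit [D]
  8 | R B2 → L2 miss wb→B5 [-]

DIRTY = [4]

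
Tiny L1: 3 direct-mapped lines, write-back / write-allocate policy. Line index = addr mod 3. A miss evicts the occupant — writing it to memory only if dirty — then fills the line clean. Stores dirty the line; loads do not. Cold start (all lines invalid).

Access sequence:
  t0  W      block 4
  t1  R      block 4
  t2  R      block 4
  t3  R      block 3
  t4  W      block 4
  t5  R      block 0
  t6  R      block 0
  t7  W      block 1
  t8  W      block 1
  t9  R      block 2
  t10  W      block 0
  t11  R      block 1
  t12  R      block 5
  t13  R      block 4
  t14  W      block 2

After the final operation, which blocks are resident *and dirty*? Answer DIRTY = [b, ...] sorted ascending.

DIRTY = [0, 2]

0: W B4 -> L1 miss  d=D]
1: R B4 -> L1 hit  d=D]
2: R B4 -> L1 hit  d=D]
3: R B3 -> L0 miss  d=-]
4: W B4 -> L1 hit  d=D]
5: R B0 -> L0 miss  d=-]
6: R B0 -> L0 hit  d=-]
7: W B1 -> L1 miss wb->B4  d=D]
8: W B1 -> L1 hit  d=D]
9: R B2 -> L2 miss  d=-]
10: W B0 -> L0 hit  d=D]
11: R B1 -> L1 hit  d=D]
12: R B5 -> L2 miss  d=-]
13: R B4 -> L1 miss wb->B1  d=-]
14: W B2 -> L2 miss  d=D]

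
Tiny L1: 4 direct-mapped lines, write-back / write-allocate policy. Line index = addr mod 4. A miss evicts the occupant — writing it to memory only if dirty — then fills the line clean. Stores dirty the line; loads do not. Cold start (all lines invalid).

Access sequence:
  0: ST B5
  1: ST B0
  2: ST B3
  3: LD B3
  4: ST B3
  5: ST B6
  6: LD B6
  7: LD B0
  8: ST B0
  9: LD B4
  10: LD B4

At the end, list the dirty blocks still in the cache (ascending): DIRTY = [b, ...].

  0 | W B5 → L1 miss [D]
  1 | W B0 → L0 miss [D]
  2 | W B3 → L3 miss [D]
  3 | R B3 → L3 hit [D]
  4 | W B3 → L3 hit [D]
  5 | W B6 → L2 miss [D]
  6 | R B6 → L2 hit [D]
  7 | R B0 → L0 hit [D]
  8 | W B0 → L0 hit [D]
  9 | R B4 → L0 miss wb→B0 [-]
  10 | R B4 → L0 hit [-]

DIRTY = [3, 5, 6]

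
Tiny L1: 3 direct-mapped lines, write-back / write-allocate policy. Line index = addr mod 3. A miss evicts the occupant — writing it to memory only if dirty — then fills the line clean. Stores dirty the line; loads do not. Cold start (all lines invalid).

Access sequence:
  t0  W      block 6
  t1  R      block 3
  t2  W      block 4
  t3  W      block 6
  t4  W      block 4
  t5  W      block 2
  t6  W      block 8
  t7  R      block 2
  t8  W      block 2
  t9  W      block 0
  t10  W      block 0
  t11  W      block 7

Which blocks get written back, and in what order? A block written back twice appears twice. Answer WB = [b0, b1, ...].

WB = [6, 2, 8, 6, 4]

  0 | W B6 → L0 miss [D]
  1 | R B3 → L0 miss wb→B6 [-]
  2 | W B4 → L1 miss [D]
  3 | W B6 → L0 miss [D]
  4 | W B4 → L1 hit [D]
  5 | W B2 → L2 miss [D]
  6 | W B8 → L2 miss wb→B2 [D]
  7 | R B2 → L2 miss wb→B8 [-]
  8 | W B2 → L2 hit [D]
  9 | W B0 → L0 miss wb→B6 [D]
  10 | W B0 → L0 hit [D]
  11 | W B7 → L1 miss wb→B4 [D]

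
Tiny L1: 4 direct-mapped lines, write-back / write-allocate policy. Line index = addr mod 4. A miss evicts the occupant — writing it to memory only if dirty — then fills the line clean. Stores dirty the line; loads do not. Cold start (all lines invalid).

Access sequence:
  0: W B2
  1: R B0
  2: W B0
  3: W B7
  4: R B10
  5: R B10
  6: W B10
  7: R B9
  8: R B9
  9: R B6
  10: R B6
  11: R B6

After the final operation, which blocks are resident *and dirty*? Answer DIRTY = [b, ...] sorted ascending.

0: W B2 → L2 miss [D]
1: R B0 → L0 miss [-]
2: W B0 → L0 hit [D]
3: W B7 → L3 miss [D]
4: R B10 → L2 miss wb→B2 [-]
5: R B10 → L2 hit [-]
6: W B10 → L2 hit [D]
7: R B9 → L1 miss [-]
8: R B9 → L1 hit [-]
9: R B6 → L2 miss wb→B10 [-]
10: R B6 → L2 hit [-]
11: R B6 → L2 hit [-]

DIRTY = [0, 7]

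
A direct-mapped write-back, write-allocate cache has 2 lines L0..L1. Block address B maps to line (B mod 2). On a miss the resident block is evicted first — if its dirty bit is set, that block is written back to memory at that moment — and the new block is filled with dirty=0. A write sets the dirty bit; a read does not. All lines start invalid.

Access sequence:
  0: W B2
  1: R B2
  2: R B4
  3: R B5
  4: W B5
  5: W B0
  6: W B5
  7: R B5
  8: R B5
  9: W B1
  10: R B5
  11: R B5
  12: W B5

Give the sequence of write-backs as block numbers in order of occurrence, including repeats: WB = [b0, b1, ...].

WB = [2, 5, 1]

0: W B2 → L0 miss [D]
1: R B2 → L0 hit [D]
2: R B4 → L0 miss wb→B2 [-]
3: R B5 → L1 miss [-]
4: W B5 → L1 hit [D]
5: W B0 → L0 miss [D]
6: W B5 → L1 hit [D]
7: R B5 → L1 hit [D]
8: R B5 → L1 hit [D]
9: W B1 → L1 miss wb→B5 [D]
10: R B5 → L1 miss wb→B1 [-]
11: R B5 → L1 hit [-]
12: W B5 → L1 hit [D]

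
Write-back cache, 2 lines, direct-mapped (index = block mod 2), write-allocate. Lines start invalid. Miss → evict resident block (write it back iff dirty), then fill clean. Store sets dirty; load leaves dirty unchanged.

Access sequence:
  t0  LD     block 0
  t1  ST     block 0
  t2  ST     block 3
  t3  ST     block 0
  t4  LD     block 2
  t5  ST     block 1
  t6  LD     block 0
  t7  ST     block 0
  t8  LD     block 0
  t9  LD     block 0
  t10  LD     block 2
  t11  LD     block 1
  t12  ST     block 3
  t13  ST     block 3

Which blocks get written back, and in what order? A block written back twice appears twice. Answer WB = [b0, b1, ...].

0: R B0 → L0 miss [-]
1: W B0 → L0 hit [D]
2: W B3 → L1 miss [D]
3: W B0 → L0 hit [D]
4: R B2 → L0 miss wb→B0 [-]
5: W B1 → L1 miss wb→B3 [D]
6: R B0 → L0 miss [-]
7: W B0 → L0 hit [D]
8: R B0 → L0 hit [D]
9: R B0 → L0 hit [D]
10: R B2 → L0 miss wb→B0 [-]
11: R B1 → L1 hit [D]
12: W B3 → L1 miss wb→B1 [D]
13: W B3 → L1 hit [D]

WB = [0, 3, 0, 1]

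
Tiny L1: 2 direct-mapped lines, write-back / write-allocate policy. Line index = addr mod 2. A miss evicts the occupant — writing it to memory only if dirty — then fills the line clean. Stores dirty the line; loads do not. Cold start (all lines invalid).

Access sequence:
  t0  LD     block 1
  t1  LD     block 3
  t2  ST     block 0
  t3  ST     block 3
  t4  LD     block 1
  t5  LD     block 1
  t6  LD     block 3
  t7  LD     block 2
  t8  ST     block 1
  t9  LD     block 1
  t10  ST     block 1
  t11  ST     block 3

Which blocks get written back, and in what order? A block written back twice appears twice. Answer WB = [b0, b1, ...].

0: R B1 -> L1 miss  d=-]
1: R B3 -> L1 miss  d=-]
2: W B0 -> L0 miss  d=D]
3: W B3 -> L1 hit  d=D]
4: R B1 -> L1 miss wb->B3  d=-]
5: R B1 -> L1 hit  d=-]
6: R B3 -> L1 miss  d=-]
7: R B2 -> L0 miss wb->B0  d=-]
8: W B1 -> L1 miss  d=D]
9: R B1 -> L1 hit  d=D]
10: W B1 -> L1 hit  d=D]
11: W B3 -> L1 miss wb->B1  d=D]

WB = [3, 0, 1]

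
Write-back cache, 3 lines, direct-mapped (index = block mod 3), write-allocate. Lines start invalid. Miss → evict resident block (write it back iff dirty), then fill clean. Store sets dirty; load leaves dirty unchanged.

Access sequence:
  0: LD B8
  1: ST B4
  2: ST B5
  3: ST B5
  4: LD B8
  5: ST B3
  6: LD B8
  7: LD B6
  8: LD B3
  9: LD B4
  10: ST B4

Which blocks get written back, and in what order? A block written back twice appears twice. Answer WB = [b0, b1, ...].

WB = [5, 3]

0: R B8 → L2 miss [-]
1: W B4 → L1 miss [D]
2: W B5 → L2 miss [D]
3: W B5 → L2 hit [D]
4: R B8 → L2 miss wb→B5 [-]
5: W B3 → L0 miss [D]
6: R B8 → L2 hit [-]
7: R B6 → L0 miss wb→B3 [-]
8: R B3 → L0 miss [-]
9: R B4 → L1 hit [D]
10: W B4 → L1 hit [D]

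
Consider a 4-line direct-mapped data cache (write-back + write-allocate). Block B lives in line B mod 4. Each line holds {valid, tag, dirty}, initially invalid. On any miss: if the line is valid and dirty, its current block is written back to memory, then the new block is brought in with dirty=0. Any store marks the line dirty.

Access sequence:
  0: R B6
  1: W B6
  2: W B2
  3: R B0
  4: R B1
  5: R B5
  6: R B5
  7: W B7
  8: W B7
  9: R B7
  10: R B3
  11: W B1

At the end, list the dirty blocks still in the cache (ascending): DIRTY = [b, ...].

0: R B6 → L2 miss [-]
1: W B6 → L2 hit [D]
2: W B2 → L2 miss wb→B6 [D]
3: R B0 → L0 miss [-]
4: R B1 → L1 miss [-]
5: R B5 → L1 miss [-]
6: R B5 → L1 hit [-]
7: W B7 → L3 miss [D]
8: W B7 → L3 hit [D]
9: R B7 → L3 hit [D]
10: R B3 → L3 miss wb→B7 [-]
11: W B1 → L1 miss [D]

DIRTY = [1, 2]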